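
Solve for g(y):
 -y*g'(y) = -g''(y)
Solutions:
 g(y) = C1 + C2*erfi(sqrt(2)*y/2)


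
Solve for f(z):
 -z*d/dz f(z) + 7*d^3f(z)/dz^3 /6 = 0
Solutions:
 f(z) = C1 + Integral(C2*airyai(6^(1/3)*7^(2/3)*z/7) + C3*airybi(6^(1/3)*7^(2/3)*z/7), z)


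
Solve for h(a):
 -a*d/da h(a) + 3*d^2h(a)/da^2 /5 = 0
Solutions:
 h(a) = C1 + C2*erfi(sqrt(30)*a/6)


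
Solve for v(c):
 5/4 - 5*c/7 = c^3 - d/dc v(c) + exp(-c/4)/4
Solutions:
 v(c) = C1 + c^4/4 + 5*c^2/14 - 5*c/4 - 1/exp(c)^(1/4)


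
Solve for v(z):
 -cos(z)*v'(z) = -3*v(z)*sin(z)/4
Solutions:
 v(z) = C1/cos(z)^(3/4)


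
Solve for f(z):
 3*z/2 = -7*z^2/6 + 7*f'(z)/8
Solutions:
 f(z) = C1 + 4*z^3/9 + 6*z^2/7


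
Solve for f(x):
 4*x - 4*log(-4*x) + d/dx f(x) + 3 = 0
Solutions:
 f(x) = C1 - 2*x^2 + 4*x*log(-x) + x*(-7 + 8*log(2))


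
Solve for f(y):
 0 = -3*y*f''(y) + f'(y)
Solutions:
 f(y) = C1 + C2*y^(4/3)


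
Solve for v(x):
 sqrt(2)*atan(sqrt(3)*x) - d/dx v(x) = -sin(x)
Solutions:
 v(x) = C1 + sqrt(2)*(x*atan(sqrt(3)*x) - sqrt(3)*log(3*x^2 + 1)/6) - cos(x)


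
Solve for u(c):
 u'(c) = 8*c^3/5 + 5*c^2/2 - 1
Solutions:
 u(c) = C1 + 2*c^4/5 + 5*c^3/6 - c


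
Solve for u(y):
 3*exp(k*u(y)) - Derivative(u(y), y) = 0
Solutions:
 u(y) = Piecewise((log(-1/(C1*k + 3*k*y))/k, Ne(k, 0)), (nan, True))
 u(y) = Piecewise((C1 + 3*y, Eq(k, 0)), (nan, True))


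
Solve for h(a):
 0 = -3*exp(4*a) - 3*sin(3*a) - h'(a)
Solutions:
 h(a) = C1 - 3*exp(4*a)/4 + cos(3*a)


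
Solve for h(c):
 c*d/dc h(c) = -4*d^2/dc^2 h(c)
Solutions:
 h(c) = C1 + C2*erf(sqrt(2)*c/4)


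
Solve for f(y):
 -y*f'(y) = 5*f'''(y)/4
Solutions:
 f(y) = C1 + Integral(C2*airyai(-10^(2/3)*y/5) + C3*airybi(-10^(2/3)*y/5), y)


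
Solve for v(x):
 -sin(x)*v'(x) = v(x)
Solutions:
 v(x) = C1*sqrt(cos(x) + 1)/sqrt(cos(x) - 1)


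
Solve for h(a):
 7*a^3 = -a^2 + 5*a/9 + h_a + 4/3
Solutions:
 h(a) = C1 + 7*a^4/4 + a^3/3 - 5*a^2/18 - 4*a/3


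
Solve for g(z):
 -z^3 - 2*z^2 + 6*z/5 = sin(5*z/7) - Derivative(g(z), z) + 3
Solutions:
 g(z) = C1 + z^4/4 + 2*z^3/3 - 3*z^2/5 + 3*z - 7*cos(5*z/7)/5


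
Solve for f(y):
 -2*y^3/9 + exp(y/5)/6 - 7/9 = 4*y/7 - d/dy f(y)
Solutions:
 f(y) = C1 + y^4/18 + 2*y^2/7 + 7*y/9 - 5*exp(y/5)/6


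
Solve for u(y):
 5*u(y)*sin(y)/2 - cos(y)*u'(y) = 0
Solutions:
 u(y) = C1/cos(y)^(5/2)


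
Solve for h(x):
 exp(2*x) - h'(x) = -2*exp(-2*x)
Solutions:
 h(x) = C1 + exp(2*x)/2 - exp(-2*x)


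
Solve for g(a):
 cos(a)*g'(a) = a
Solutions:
 g(a) = C1 + Integral(a/cos(a), a)


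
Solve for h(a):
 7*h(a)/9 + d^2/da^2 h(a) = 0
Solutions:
 h(a) = C1*sin(sqrt(7)*a/3) + C2*cos(sqrt(7)*a/3)


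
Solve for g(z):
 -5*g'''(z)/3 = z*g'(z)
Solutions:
 g(z) = C1 + Integral(C2*airyai(-3^(1/3)*5^(2/3)*z/5) + C3*airybi(-3^(1/3)*5^(2/3)*z/5), z)


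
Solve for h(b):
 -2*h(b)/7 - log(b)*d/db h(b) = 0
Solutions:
 h(b) = C1*exp(-2*li(b)/7)


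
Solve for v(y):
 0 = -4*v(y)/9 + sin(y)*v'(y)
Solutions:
 v(y) = C1*(cos(y) - 1)^(2/9)/(cos(y) + 1)^(2/9)


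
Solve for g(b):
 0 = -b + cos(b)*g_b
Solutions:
 g(b) = C1 + Integral(b/cos(b), b)


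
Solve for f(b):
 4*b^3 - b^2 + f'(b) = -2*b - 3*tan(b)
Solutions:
 f(b) = C1 - b^4 + b^3/3 - b^2 + 3*log(cos(b))


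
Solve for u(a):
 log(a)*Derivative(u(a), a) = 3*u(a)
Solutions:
 u(a) = C1*exp(3*li(a))


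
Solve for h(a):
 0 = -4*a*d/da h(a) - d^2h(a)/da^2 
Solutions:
 h(a) = C1 + C2*erf(sqrt(2)*a)


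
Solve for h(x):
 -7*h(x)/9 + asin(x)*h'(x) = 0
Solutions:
 h(x) = C1*exp(7*Integral(1/asin(x), x)/9)


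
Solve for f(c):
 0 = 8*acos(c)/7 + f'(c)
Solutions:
 f(c) = C1 - 8*c*acos(c)/7 + 8*sqrt(1 - c^2)/7


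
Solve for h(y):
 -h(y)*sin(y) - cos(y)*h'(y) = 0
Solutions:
 h(y) = C1*cos(y)


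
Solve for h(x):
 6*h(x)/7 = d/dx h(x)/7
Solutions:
 h(x) = C1*exp(6*x)


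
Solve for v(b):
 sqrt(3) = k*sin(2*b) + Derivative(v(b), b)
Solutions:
 v(b) = C1 + sqrt(3)*b + k*cos(2*b)/2


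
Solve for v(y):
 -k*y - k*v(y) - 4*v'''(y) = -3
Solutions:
 v(y) = C1*exp(2^(1/3)*y*(-k)^(1/3)/2) + C2*exp(2^(1/3)*y*(-k)^(1/3)*(-1 + sqrt(3)*I)/4) + C3*exp(-2^(1/3)*y*(-k)^(1/3)*(1 + sqrt(3)*I)/4) - y + 3/k


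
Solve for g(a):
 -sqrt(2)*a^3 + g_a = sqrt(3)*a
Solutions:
 g(a) = C1 + sqrt(2)*a^4/4 + sqrt(3)*a^2/2


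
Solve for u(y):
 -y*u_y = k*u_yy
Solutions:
 u(y) = C1 + C2*sqrt(k)*erf(sqrt(2)*y*sqrt(1/k)/2)


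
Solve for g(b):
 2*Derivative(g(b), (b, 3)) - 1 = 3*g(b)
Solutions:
 g(b) = C3*exp(2^(2/3)*3^(1/3)*b/2) + (C1*sin(2^(2/3)*3^(5/6)*b/4) + C2*cos(2^(2/3)*3^(5/6)*b/4))*exp(-2^(2/3)*3^(1/3)*b/4) - 1/3


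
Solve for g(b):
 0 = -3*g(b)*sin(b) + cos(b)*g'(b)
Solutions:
 g(b) = C1/cos(b)^3


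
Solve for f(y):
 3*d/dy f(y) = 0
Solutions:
 f(y) = C1


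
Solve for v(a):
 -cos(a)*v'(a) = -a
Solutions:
 v(a) = C1 + Integral(a/cos(a), a)


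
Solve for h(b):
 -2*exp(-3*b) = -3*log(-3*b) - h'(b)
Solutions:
 h(b) = C1 - 3*b*log(-b) + 3*b*(1 - log(3)) - 2*exp(-3*b)/3


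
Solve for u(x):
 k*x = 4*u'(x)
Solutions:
 u(x) = C1 + k*x^2/8


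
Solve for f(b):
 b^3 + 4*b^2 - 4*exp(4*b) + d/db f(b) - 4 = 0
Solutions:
 f(b) = C1 - b^4/4 - 4*b^3/3 + 4*b + exp(4*b)


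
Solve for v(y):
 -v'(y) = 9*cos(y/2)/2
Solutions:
 v(y) = C1 - 9*sin(y/2)


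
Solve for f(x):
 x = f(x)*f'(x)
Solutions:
 f(x) = -sqrt(C1 + x^2)
 f(x) = sqrt(C1 + x^2)


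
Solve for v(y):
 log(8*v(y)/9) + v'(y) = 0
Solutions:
 Integral(1/(log(_y) - 2*log(3) + 3*log(2)), (_y, v(y))) = C1 - y


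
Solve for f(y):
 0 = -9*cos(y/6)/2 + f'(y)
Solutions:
 f(y) = C1 + 27*sin(y/6)


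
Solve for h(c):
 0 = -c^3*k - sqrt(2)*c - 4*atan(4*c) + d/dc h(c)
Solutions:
 h(c) = C1 + c^4*k/4 + sqrt(2)*c^2/2 + 4*c*atan(4*c) - log(16*c^2 + 1)/2


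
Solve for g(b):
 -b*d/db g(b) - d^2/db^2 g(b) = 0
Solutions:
 g(b) = C1 + C2*erf(sqrt(2)*b/2)


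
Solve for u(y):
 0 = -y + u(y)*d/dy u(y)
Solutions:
 u(y) = -sqrt(C1 + y^2)
 u(y) = sqrt(C1 + y^2)


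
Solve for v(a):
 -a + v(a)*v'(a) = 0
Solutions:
 v(a) = -sqrt(C1 + a^2)
 v(a) = sqrt(C1 + a^2)


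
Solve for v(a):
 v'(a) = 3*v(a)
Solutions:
 v(a) = C1*exp(3*a)


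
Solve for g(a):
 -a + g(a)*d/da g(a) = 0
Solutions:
 g(a) = -sqrt(C1 + a^2)
 g(a) = sqrt(C1 + a^2)


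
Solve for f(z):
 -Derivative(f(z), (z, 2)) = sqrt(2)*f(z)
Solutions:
 f(z) = C1*sin(2^(1/4)*z) + C2*cos(2^(1/4)*z)


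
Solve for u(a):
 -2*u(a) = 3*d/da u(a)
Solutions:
 u(a) = C1*exp(-2*a/3)


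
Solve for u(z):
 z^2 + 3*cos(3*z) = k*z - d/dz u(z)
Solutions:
 u(z) = C1 + k*z^2/2 - z^3/3 - sin(3*z)


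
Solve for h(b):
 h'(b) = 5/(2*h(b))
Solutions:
 h(b) = -sqrt(C1 + 5*b)
 h(b) = sqrt(C1 + 5*b)


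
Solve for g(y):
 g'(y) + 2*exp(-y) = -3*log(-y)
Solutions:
 g(y) = C1 - 3*y*log(-y) + 3*y + 2*exp(-y)


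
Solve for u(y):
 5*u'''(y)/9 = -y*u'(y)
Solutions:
 u(y) = C1 + Integral(C2*airyai(-15^(2/3)*y/5) + C3*airybi(-15^(2/3)*y/5), y)


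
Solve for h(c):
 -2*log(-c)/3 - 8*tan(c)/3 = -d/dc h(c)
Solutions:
 h(c) = C1 + 2*c*log(-c)/3 - 2*c/3 - 8*log(cos(c))/3


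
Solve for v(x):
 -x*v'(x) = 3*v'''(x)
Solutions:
 v(x) = C1 + Integral(C2*airyai(-3^(2/3)*x/3) + C3*airybi(-3^(2/3)*x/3), x)


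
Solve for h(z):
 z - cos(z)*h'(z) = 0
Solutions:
 h(z) = C1 + Integral(z/cos(z), z)


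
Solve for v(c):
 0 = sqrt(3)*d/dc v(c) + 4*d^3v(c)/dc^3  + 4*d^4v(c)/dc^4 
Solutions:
 v(c) = C1 + C2*exp(c*(-2 + (1 + 27*sqrt(3)/8 + sqrt(-4 + (8 + 27*sqrt(3))^2/16)/2)^(-1/3) + (1 + 27*sqrt(3)/8 + sqrt(-4 + (8 + 27*sqrt(3))^2/16)/2)^(1/3))/6)*sin(sqrt(3)*c*(-(1 + 27*sqrt(3)/8 + sqrt(-4 + (2 + 27*sqrt(3)/4)^2)/2)^(1/3) + (1 + 27*sqrt(3)/8 + sqrt(-4 + (2 + 27*sqrt(3)/4)^2)/2)^(-1/3))/6) + C3*exp(c*(-2 + (1 + 27*sqrt(3)/8 + sqrt(-4 + (8 + 27*sqrt(3))^2/16)/2)^(-1/3) + (1 + 27*sqrt(3)/8 + sqrt(-4 + (8 + 27*sqrt(3))^2/16)/2)^(1/3))/6)*cos(sqrt(3)*c*(-(1 + 27*sqrt(3)/8 + sqrt(-4 + (2 + 27*sqrt(3)/4)^2)/2)^(1/3) + (1 + 27*sqrt(3)/8 + sqrt(-4 + (2 + 27*sqrt(3)/4)^2)/2)^(-1/3))/6) + C4*exp(-c*((1 + 27*sqrt(3)/8 + sqrt(-4 + (8 + 27*sqrt(3))^2/16)/2)^(-1/3) + 1 + (1 + 27*sqrt(3)/8 + sqrt(-4 + (8 + 27*sqrt(3))^2/16)/2)^(1/3))/3)


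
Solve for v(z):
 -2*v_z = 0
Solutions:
 v(z) = C1


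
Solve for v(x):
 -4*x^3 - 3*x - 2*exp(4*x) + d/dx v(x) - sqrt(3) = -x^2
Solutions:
 v(x) = C1 + x^4 - x^3/3 + 3*x^2/2 + sqrt(3)*x + exp(4*x)/2


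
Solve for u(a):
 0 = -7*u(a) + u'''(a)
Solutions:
 u(a) = C3*exp(7^(1/3)*a) + (C1*sin(sqrt(3)*7^(1/3)*a/2) + C2*cos(sqrt(3)*7^(1/3)*a/2))*exp(-7^(1/3)*a/2)


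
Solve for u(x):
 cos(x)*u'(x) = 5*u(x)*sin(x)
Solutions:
 u(x) = C1/cos(x)^5


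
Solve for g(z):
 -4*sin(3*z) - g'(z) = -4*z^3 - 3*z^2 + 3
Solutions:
 g(z) = C1 + z^4 + z^3 - 3*z + 4*cos(3*z)/3


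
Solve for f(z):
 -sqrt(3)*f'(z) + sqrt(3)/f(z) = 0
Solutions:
 f(z) = -sqrt(C1 + 2*z)
 f(z) = sqrt(C1 + 2*z)


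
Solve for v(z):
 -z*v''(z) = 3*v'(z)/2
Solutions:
 v(z) = C1 + C2/sqrt(z)


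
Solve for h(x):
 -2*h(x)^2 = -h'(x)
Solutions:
 h(x) = -1/(C1 + 2*x)


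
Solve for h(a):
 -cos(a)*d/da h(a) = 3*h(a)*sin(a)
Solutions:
 h(a) = C1*cos(a)^3


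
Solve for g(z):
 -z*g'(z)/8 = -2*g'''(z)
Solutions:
 g(z) = C1 + Integral(C2*airyai(2^(2/3)*z/4) + C3*airybi(2^(2/3)*z/4), z)


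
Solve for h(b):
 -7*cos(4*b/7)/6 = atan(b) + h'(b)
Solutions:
 h(b) = C1 - b*atan(b) + log(b^2 + 1)/2 - 49*sin(4*b/7)/24


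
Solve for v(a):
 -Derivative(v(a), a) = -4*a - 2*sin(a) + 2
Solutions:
 v(a) = C1 + 2*a^2 - 2*a - 2*cos(a)


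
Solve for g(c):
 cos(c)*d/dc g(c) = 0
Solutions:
 g(c) = C1


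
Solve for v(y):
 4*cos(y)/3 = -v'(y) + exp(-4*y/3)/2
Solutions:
 v(y) = C1 - 4*sin(y)/3 - 3*exp(-4*y/3)/8


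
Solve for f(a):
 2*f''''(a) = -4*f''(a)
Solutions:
 f(a) = C1 + C2*a + C3*sin(sqrt(2)*a) + C4*cos(sqrt(2)*a)


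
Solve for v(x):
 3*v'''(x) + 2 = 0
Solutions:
 v(x) = C1 + C2*x + C3*x^2 - x^3/9


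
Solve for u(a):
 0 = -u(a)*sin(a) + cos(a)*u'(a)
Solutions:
 u(a) = C1/cos(a)


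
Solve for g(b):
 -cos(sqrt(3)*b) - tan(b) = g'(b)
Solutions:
 g(b) = C1 + log(cos(b)) - sqrt(3)*sin(sqrt(3)*b)/3


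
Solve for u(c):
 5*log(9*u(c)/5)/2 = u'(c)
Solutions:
 -2*Integral(1/(log(_y) - log(5) + 2*log(3)), (_y, u(c)))/5 = C1 - c


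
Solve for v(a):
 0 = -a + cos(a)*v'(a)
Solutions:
 v(a) = C1 + Integral(a/cos(a), a)


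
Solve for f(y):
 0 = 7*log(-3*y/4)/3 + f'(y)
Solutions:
 f(y) = C1 - 7*y*log(-y)/3 + 7*y*(-log(3) + 1 + 2*log(2))/3


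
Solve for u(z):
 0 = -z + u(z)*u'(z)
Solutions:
 u(z) = -sqrt(C1 + z^2)
 u(z) = sqrt(C1 + z^2)


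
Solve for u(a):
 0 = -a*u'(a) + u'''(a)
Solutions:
 u(a) = C1 + Integral(C2*airyai(a) + C3*airybi(a), a)


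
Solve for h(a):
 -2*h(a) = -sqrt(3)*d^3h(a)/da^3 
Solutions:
 h(a) = C3*exp(2^(1/3)*3^(5/6)*a/3) + (C1*sin(6^(1/3)*a/2) + C2*cos(6^(1/3)*a/2))*exp(-2^(1/3)*3^(5/6)*a/6)


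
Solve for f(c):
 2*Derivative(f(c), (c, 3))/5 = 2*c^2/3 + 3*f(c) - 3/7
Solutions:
 f(c) = C3*exp(15^(1/3)*2^(2/3)*c/2) - 2*c^2/9 + (C1*sin(2^(2/3)*3^(5/6)*5^(1/3)*c/4) + C2*cos(2^(2/3)*3^(5/6)*5^(1/3)*c/4))*exp(-15^(1/3)*2^(2/3)*c/4) + 1/7


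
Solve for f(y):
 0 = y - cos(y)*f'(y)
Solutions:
 f(y) = C1 + Integral(y/cos(y), y)


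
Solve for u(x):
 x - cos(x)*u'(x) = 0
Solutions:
 u(x) = C1 + Integral(x/cos(x), x)


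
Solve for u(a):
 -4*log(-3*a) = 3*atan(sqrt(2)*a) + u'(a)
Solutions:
 u(a) = C1 - 4*a*log(-a) - 3*a*atan(sqrt(2)*a) - 4*a*log(3) + 4*a + 3*sqrt(2)*log(2*a^2 + 1)/4


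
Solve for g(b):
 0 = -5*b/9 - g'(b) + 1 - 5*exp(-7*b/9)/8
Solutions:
 g(b) = C1 - 5*b^2/18 + b + 45*exp(-7*b/9)/56


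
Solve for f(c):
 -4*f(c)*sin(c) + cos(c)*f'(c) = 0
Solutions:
 f(c) = C1/cos(c)^4


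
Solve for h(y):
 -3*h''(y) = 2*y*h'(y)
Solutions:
 h(y) = C1 + C2*erf(sqrt(3)*y/3)


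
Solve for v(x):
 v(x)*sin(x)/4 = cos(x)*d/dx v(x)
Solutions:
 v(x) = C1/cos(x)^(1/4)


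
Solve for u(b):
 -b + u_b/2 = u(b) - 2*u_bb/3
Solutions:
 u(b) = C1*exp(b*(-3 + sqrt(105))/8) + C2*exp(-b*(3 + sqrt(105))/8) - b - 1/2


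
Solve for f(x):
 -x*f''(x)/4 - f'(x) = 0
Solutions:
 f(x) = C1 + C2/x^3


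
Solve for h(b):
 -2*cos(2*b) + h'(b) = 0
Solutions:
 h(b) = C1 + sin(2*b)


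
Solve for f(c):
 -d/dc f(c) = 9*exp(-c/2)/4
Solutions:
 f(c) = C1 + 9*exp(-c/2)/2


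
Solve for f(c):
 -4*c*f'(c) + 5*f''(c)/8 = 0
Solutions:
 f(c) = C1 + C2*erfi(4*sqrt(5)*c/5)


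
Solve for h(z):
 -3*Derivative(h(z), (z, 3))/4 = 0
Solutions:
 h(z) = C1 + C2*z + C3*z^2


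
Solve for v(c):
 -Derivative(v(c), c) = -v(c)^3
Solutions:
 v(c) = -sqrt(2)*sqrt(-1/(C1 + c))/2
 v(c) = sqrt(2)*sqrt(-1/(C1 + c))/2


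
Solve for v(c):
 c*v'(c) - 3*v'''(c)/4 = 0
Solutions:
 v(c) = C1 + Integral(C2*airyai(6^(2/3)*c/3) + C3*airybi(6^(2/3)*c/3), c)


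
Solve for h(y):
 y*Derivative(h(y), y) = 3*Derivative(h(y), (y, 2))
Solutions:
 h(y) = C1 + C2*erfi(sqrt(6)*y/6)


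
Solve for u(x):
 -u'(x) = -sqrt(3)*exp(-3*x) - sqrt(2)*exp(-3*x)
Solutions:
 u(x) = C1 - sqrt(3)*exp(-3*x)/3 - sqrt(2)*exp(-3*x)/3


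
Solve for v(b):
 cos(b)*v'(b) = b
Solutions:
 v(b) = C1 + Integral(b/cos(b), b)


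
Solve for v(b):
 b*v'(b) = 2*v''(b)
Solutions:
 v(b) = C1 + C2*erfi(b/2)


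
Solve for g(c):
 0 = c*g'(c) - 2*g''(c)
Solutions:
 g(c) = C1 + C2*erfi(c/2)


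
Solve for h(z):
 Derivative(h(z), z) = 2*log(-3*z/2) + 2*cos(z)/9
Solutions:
 h(z) = C1 + 2*z*log(-z) - 2*z - 2*z*log(2) + 2*z*log(3) + 2*sin(z)/9


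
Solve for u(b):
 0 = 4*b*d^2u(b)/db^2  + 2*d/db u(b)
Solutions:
 u(b) = C1 + C2*sqrt(b)


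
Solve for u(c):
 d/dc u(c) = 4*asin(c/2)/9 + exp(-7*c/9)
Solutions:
 u(c) = C1 + 4*c*asin(c/2)/9 + 4*sqrt(4 - c^2)/9 - 9*exp(-7*c/9)/7


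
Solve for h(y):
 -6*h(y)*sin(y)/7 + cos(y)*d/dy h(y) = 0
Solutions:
 h(y) = C1/cos(y)^(6/7)


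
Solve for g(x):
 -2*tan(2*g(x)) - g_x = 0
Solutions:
 g(x) = -asin(C1*exp(-4*x))/2 + pi/2
 g(x) = asin(C1*exp(-4*x))/2


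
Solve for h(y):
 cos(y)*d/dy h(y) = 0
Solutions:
 h(y) = C1


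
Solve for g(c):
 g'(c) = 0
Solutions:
 g(c) = C1


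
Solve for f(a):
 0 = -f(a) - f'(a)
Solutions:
 f(a) = C1*exp(-a)


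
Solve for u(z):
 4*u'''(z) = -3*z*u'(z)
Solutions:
 u(z) = C1 + Integral(C2*airyai(-6^(1/3)*z/2) + C3*airybi(-6^(1/3)*z/2), z)


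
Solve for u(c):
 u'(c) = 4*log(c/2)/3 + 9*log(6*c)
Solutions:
 u(c) = C1 + 31*c*log(c)/3 - 31*c/3 + 2*c*log(2)/3 + c*log(2519424)


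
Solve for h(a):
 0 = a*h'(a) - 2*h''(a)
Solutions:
 h(a) = C1 + C2*erfi(a/2)


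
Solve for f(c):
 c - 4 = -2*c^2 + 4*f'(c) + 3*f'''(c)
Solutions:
 f(c) = C1 + C2*sin(2*sqrt(3)*c/3) + C3*cos(2*sqrt(3)*c/3) + c^3/6 + c^2/8 - 7*c/4


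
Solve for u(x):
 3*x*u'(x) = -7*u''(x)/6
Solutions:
 u(x) = C1 + C2*erf(3*sqrt(7)*x/7)


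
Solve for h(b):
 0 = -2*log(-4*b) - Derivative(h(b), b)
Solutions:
 h(b) = C1 - 2*b*log(-b) + 2*b*(1 - 2*log(2))


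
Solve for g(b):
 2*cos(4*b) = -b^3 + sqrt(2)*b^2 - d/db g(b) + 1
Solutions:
 g(b) = C1 - b^4/4 + sqrt(2)*b^3/3 + b - sin(4*b)/2


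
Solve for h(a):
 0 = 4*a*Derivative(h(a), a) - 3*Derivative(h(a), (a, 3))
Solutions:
 h(a) = C1 + Integral(C2*airyai(6^(2/3)*a/3) + C3*airybi(6^(2/3)*a/3), a)


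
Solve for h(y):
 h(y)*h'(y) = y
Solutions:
 h(y) = -sqrt(C1 + y^2)
 h(y) = sqrt(C1 + y^2)


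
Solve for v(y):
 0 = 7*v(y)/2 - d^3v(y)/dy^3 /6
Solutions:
 v(y) = C3*exp(21^(1/3)*y) + (C1*sin(3^(5/6)*7^(1/3)*y/2) + C2*cos(3^(5/6)*7^(1/3)*y/2))*exp(-21^(1/3)*y/2)


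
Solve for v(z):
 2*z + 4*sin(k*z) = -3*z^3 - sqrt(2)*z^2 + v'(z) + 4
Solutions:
 v(z) = C1 + 3*z^4/4 + sqrt(2)*z^3/3 + z^2 - 4*z - 4*cos(k*z)/k


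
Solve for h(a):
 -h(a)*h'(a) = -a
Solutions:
 h(a) = -sqrt(C1 + a^2)
 h(a) = sqrt(C1 + a^2)


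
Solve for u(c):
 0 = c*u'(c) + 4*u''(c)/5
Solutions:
 u(c) = C1 + C2*erf(sqrt(10)*c/4)


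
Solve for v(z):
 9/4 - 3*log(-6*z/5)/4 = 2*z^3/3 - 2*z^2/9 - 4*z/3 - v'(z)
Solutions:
 v(z) = C1 + z^4/6 - 2*z^3/27 - 2*z^2/3 + 3*z*log(-z)/4 + z*(-3 - 3*log(5)/4 + 3*log(6)/4)


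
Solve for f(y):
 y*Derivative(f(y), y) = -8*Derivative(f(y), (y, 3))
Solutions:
 f(y) = C1 + Integral(C2*airyai(-y/2) + C3*airybi(-y/2), y)


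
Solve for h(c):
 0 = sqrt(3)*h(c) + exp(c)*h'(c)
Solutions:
 h(c) = C1*exp(sqrt(3)*exp(-c))


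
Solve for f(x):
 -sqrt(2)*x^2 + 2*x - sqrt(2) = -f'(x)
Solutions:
 f(x) = C1 + sqrt(2)*x^3/3 - x^2 + sqrt(2)*x


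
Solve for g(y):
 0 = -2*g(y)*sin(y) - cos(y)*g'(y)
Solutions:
 g(y) = C1*cos(y)^2


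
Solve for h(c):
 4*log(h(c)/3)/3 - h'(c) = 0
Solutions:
 3*Integral(1/(-log(_y) + log(3)), (_y, h(c)))/4 = C1 - c


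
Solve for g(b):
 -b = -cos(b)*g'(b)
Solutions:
 g(b) = C1 + Integral(b/cos(b), b)


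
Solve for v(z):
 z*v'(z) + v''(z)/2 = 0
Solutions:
 v(z) = C1 + C2*erf(z)


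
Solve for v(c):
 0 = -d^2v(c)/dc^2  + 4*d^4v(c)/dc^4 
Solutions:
 v(c) = C1 + C2*c + C3*exp(-c/2) + C4*exp(c/2)


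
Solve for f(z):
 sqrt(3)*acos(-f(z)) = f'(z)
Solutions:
 Integral(1/acos(-_y), (_y, f(z))) = C1 + sqrt(3)*z


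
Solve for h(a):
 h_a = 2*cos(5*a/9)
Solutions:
 h(a) = C1 + 18*sin(5*a/9)/5


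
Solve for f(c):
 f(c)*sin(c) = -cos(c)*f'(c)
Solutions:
 f(c) = C1*cos(c)


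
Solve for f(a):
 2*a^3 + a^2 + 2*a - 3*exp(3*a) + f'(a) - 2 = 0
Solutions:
 f(a) = C1 - a^4/2 - a^3/3 - a^2 + 2*a + exp(3*a)


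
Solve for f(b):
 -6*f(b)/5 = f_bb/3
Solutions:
 f(b) = C1*sin(3*sqrt(10)*b/5) + C2*cos(3*sqrt(10)*b/5)


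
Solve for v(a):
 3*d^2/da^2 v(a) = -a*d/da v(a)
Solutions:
 v(a) = C1 + C2*erf(sqrt(6)*a/6)


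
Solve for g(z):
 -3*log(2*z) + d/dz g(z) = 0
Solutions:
 g(z) = C1 + 3*z*log(z) - 3*z + z*log(8)


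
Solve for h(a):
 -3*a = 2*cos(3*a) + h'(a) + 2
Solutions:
 h(a) = C1 - 3*a^2/2 - 2*a - 2*sin(3*a)/3


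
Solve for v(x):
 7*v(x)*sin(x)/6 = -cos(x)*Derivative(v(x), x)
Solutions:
 v(x) = C1*cos(x)^(7/6)


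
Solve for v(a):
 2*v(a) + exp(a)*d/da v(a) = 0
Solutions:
 v(a) = C1*exp(2*exp(-a))


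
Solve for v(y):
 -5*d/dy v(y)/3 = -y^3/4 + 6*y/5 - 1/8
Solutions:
 v(y) = C1 + 3*y^4/80 - 9*y^2/25 + 3*y/40


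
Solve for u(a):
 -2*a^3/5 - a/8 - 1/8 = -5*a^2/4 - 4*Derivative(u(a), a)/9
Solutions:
 u(a) = C1 + 9*a^4/40 - 15*a^3/16 + 9*a^2/64 + 9*a/32


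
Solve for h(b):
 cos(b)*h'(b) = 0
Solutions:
 h(b) = C1


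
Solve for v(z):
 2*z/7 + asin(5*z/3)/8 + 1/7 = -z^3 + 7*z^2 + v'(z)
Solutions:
 v(z) = C1 + z^4/4 - 7*z^3/3 + z^2/7 + z*asin(5*z/3)/8 + z/7 + sqrt(9 - 25*z^2)/40


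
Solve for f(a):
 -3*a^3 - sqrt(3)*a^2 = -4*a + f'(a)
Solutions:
 f(a) = C1 - 3*a^4/4 - sqrt(3)*a^3/3 + 2*a^2


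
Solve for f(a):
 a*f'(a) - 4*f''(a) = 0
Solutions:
 f(a) = C1 + C2*erfi(sqrt(2)*a/4)


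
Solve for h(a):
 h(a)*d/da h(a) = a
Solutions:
 h(a) = -sqrt(C1 + a^2)
 h(a) = sqrt(C1 + a^2)


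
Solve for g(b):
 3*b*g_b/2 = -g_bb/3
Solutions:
 g(b) = C1 + C2*erf(3*b/2)


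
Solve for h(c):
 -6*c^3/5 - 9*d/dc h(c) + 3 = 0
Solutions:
 h(c) = C1 - c^4/30 + c/3


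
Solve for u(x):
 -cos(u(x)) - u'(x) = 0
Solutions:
 u(x) = pi - asin((C1 + exp(2*x))/(C1 - exp(2*x)))
 u(x) = asin((C1 + exp(2*x))/(C1 - exp(2*x)))


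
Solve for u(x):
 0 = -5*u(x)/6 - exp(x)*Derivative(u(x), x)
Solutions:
 u(x) = C1*exp(5*exp(-x)/6)


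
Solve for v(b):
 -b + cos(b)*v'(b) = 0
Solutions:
 v(b) = C1 + Integral(b/cos(b), b)


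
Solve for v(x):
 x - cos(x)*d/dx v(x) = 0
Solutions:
 v(x) = C1 + Integral(x/cos(x), x)


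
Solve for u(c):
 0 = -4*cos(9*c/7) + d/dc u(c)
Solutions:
 u(c) = C1 + 28*sin(9*c/7)/9


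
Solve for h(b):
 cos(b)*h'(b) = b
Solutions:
 h(b) = C1 + Integral(b/cos(b), b)


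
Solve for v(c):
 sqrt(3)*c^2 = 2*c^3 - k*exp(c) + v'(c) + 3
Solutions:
 v(c) = C1 - c^4/2 + sqrt(3)*c^3/3 - 3*c + k*exp(c)


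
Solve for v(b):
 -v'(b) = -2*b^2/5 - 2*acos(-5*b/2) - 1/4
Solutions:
 v(b) = C1 + 2*b^3/15 + 2*b*acos(-5*b/2) + b/4 + 2*sqrt(4 - 25*b^2)/5


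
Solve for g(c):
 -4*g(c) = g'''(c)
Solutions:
 g(c) = C3*exp(-2^(2/3)*c) + (C1*sin(2^(2/3)*sqrt(3)*c/2) + C2*cos(2^(2/3)*sqrt(3)*c/2))*exp(2^(2/3)*c/2)


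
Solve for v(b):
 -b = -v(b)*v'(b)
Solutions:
 v(b) = -sqrt(C1 + b^2)
 v(b) = sqrt(C1 + b^2)


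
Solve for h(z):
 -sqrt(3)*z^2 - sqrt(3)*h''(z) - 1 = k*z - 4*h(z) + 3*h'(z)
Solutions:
 h(z) = C1*exp(sqrt(3)*z*(-3 + sqrt(9 + 16*sqrt(3)))/6) + C2*exp(-sqrt(3)*z*(3 + sqrt(9 + 16*sqrt(3)))/6) + k*z/4 + 3*k/16 + sqrt(3)*z^2/4 + 3*sqrt(3)*z/8 + 9*sqrt(3)/32 + 5/8


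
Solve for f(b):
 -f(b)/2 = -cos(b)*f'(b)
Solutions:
 f(b) = C1*(sin(b) + 1)^(1/4)/(sin(b) - 1)^(1/4)


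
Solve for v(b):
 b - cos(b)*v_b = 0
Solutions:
 v(b) = C1 + Integral(b/cos(b), b)


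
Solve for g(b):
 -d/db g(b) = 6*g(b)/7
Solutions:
 g(b) = C1*exp(-6*b/7)


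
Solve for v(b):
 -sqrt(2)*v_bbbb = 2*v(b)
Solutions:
 v(b) = (C1*sin(2^(5/8)*b/2) + C2*cos(2^(5/8)*b/2))*exp(-2^(5/8)*b/2) + (C3*sin(2^(5/8)*b/2) + C4*cos(2^(5/8)*b/2))*exp(2^(5/8)*b/2)


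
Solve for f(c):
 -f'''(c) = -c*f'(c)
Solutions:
 f(c) = C1 + Integral(C2*airyai(c) + C3*airybi(c), c)


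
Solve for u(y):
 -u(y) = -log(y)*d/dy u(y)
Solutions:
 u(y) = C1*exp(li(y))


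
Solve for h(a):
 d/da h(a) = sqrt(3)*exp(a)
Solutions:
 h(a) = C1 + sqrt(3)*exp(a)


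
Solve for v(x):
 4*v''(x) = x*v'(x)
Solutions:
 v(x) = C1 + C2*erfi(sqrt(2)*x/4)


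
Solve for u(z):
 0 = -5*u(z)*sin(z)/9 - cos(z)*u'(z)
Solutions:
 u(z) = C1*cos(z)^(5/9)


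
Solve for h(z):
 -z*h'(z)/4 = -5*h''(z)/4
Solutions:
 h(z) = C1 + C2*erfi(sqrt(10)*z/10)


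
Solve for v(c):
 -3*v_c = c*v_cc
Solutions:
 v(c) = C1 + C2/c^2


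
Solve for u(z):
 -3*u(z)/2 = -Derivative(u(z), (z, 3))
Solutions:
 u(z) = C3*exp(2^(2/3)*3^(1/3)*z/2) + (C1*sin(2^(2/3)*3^(5/6)*z/4) + C2*cos(2^(2/3)*3^(5/6)*z/4))*exp(-2^(2/3)*3^(1/3)*z/4)


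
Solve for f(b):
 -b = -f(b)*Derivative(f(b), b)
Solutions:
 f(b) = -sqrt(C1 + b^2)
 f(b) = sqrt(C1 + b^2)


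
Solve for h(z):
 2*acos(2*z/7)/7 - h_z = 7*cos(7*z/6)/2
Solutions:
 h(z) = C1 + 2*z*acos(2*z/7)/7 - sqrt(49 - 4*z^2)/7 - 3*sin(7*z/6)


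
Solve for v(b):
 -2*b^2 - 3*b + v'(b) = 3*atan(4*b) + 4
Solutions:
 v(b) = C1 + 2*b^3/3 + 3*b^2/2 + 3*b*atan(4*b) + 4*b - 3*log(16*b^2 + 1)/8


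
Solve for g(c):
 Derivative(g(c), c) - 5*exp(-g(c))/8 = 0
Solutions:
 g(c) = log(C1 + 5*c/8)


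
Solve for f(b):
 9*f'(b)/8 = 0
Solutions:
 f(b) = C1


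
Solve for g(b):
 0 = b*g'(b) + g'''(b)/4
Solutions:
 g(b) = C1 + Integral(C2*airyai(-2^(2/3)*b) + C3*airybi(-2^(2/3)*b), b)


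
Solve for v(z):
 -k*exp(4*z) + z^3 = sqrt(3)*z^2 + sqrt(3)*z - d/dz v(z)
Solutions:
 v(z) = C1 + k*exp(4*z)/4 - z^4/4 + sqrt(3)*z^3/3 + sqrt(3)*z^2/2


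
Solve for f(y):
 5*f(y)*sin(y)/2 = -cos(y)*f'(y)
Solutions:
 f(y) = C1*cos(y)^(5/2)


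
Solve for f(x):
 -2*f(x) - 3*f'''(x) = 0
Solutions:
 f(x) = C3*exp(-2^(1/3)*3^(2/3)*x/3) + (C1*sin(2^(1/3)*3^(1/6)*x/2) + C2*cos(2^(1/3)*3^(1/6)*x/2))*exp(2^(1/3)*3^(2/3)*x/6)


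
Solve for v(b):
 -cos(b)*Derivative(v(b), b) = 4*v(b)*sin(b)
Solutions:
 v(b) = C1*cos(b)^4


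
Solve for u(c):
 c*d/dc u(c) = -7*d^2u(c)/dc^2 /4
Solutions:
 u(c) = C1 + C2*erf(sqrt(14)*c/7)


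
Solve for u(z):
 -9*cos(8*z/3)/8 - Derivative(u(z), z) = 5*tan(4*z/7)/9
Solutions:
 u(z) = C1 + 35*log(cos(4*z/7))/36 - 27*sin(8*z/3)/64


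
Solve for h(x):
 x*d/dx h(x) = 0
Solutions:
 h(x) = C1


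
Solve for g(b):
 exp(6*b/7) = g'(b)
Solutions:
 g(b) = C1 + 7*exp(6*b/7)/6


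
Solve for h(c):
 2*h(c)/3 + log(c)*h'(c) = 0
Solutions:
 h(c) = C1*exp(-2*li(c)/3)


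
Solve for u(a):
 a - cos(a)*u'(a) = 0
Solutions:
 u(a) = C1 + Integral(a/cos(a), a)


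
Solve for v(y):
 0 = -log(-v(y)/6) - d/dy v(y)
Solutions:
 Integral(1/(log(-_y) - log(6)), (_y, v(y))) = C1 - y


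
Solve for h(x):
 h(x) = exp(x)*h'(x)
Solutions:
 h(x) = C1*exp(-exp(-x))


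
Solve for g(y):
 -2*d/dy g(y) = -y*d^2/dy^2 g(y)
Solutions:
 g(y) = C1 + C2*y^3


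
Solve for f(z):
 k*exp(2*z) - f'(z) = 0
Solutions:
 f(z) = C1 + k*exp(2*z)/2


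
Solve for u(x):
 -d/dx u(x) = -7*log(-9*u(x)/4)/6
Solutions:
 -6*Integral(1/(log(-_y) - 2*log(2) + 2*log(3)), (_y, u(x)))/7 = C1 - x


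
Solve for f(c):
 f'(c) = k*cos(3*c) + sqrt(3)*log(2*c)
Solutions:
 f(c) = C1 + sqrt(3)*c*(log(c) - 1) + sqrt(3)*c*log(2) + k*sin(3*c)/3


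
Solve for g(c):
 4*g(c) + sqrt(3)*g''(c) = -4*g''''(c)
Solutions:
 g(c) = (C1*sin(c*cos(atan(sqrt(183)/3)/2)) + C2*cos(c*cos(atan(sqrt(183)/3)/2)))*exp(-c*sin(atan(sqrt(183)/3)/2)) + (C3*sin(c*cos(atan(sqrt(183)/3)/2)) + C4*cos(c*cos(atan(sqrt(183)/3)/2)))*exp(c*sin(atan(sqrt(183)/3)/2))


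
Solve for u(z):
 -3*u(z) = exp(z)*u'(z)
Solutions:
 u(z) = C1*exp(3*exp(-z))


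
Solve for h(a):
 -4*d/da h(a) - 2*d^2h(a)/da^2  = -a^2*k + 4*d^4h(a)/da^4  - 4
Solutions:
 h(a) = C1 + C2*exp(-6^(1/3)*a*(-(18 + sqrt(330))^(1/3) + 6^(1/3)/(18 + sqrt(330))^(1/3))/12)*sin(2^(1/3)*3^(1/6)*a*(3*2^(1/3)/(18 + sqrt(330))^(1/3) + 3^(2/3)*(18 + sqrt(330))^(1/3))/12) + C3*exp(-6^(1/3)*a*(-(18 + sqrt(330))^(1/3) + 6^(1/3)/(18 + sqrt(330))^(1/3))/12)*cos(2^(1/3)*3^(1/6)*a*(3*2^(1/3)/(18 + sqrt(330))^(1/3) + 3^(2/3)*(18 + sqrt(330))^(1/3))/12) + C4*exp(6^(1/3)*a*(-(18 + sqrt(330))^(1/3) + 6^(1/3)/(18 + sqrt(330))^(1/3))/6) + a^3*k/12 - a^2*k/8 + a*k/8 + a


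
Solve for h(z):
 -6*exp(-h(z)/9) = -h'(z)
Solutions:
 h(z) = 9*log(C1 + 2*z/3)


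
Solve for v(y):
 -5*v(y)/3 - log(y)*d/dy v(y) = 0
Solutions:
 v(y) = C1*exp(-5*li(y)/3)


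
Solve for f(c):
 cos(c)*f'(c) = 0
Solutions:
 f(c) = C1


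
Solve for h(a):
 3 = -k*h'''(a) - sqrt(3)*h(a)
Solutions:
 h(a) = C1*exp(3^(1/6)*a*(-1/k)^(1/3)) + C2*exp(a*(-1/k)^(1/3)*(-3^(1/6) + 3^(2/3)*I)/2) + C3*exp(-a*(-1/k)^(1/3)*(3^(1/6) + 3^(2/3)*I)/2) - sqrt(3)


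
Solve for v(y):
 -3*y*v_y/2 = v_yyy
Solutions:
 v(y) = C1 + Integral(C2*airyai(-2^(2/3)*3^(1/3)*y/2) + C3*airybi(-2^(2/3)*3^(1/3)*y/2), y)


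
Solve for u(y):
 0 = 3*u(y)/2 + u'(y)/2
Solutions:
 u(y) = C1*exp(-3*y)


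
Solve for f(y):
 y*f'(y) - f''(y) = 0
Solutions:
 f(y) = C1 + C2*erfi(sqrt(2)*y/2)


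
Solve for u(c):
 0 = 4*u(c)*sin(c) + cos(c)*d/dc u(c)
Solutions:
 u(c) = C1*cos(c)^4


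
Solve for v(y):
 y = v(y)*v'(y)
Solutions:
 v(y) = -sqrt(C1 + y^2)
 v(y) = sqrt(C1 + y^2)


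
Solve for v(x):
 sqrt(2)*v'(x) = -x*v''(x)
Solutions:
 v(x) = C1 + C2*x^(1 - sqrt(2))


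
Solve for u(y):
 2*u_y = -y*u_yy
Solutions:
 u(y) = C1 + C2/y


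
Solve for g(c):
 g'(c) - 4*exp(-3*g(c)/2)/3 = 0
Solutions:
 g(c) = 2*log(C1 + 2*c)/3
 g(c) = 2*log((-1 - sqrt(3)*I)*(C1 + 2*c)^(1/3)/2)
 g(c) = 2*log((-1 + sqrt(3)*I)*(C1 + 2*c)^(1/3)/2)


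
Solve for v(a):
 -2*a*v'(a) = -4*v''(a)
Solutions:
 v(a) = C1 + C2*erfi(a/2)


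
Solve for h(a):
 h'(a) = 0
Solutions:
 h(a) = C1


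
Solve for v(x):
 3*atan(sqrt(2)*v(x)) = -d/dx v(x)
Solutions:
 Integral(1/atan(sqrt(2)*_y), (_y, v(x))) = C1 - 3*x


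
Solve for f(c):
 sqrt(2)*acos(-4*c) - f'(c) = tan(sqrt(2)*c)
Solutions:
 f(c) = C1 + sqrt(2)*(c*acos(-4*c) + sqrt(1 - 16*c^2)/4) + sqrt(2)*log(cos(sqrt(2)*c))/2


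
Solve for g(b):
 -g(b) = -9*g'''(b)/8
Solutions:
 g(b) = C3*exp(2*3^(1/3)*b/3) + (C1*sin(3^(5/6)*b/3) + C2*cos(3^(5/6)*b/3))*exp(-3^(1/3)*b/3)


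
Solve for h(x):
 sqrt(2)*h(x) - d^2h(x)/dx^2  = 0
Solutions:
 h(x) = C1*exp(-2^(1/4)*x) + C2*exp(2^(1/4)*x)


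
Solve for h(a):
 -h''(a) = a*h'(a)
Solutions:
 h(a) = C1 + C2*erf(sqrt(2)*a/2)


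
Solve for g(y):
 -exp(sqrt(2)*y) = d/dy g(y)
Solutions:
 g(y) = C1 - sqrt(2)*exp(sqrt(2)*y)/2


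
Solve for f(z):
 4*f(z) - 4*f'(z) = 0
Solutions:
 f(z) = C1*exp(z)


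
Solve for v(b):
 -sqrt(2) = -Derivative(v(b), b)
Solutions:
 v(b) = C1 + sqrt(2)*b


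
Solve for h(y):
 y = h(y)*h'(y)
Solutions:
 h(y) = -sqrt(C1 + y^2)
 h(y) = sqrt(C1 + y^2)


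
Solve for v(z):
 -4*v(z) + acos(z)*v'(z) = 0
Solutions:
 v(z) = C1*exp(4*Integral(1/acos(z), z))


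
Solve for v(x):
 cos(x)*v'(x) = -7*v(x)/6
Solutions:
 v(x) = C1*(sin(x) - 1)^(7/12)/(sin(x) + 1)^(7/12)


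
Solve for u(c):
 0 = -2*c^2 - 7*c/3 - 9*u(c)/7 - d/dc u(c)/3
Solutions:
 u(c) = C1*exp(-27*c/7) - 14*c^2/9 - 245*c/243 + 1715/6561


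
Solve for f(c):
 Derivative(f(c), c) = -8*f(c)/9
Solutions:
 f(c) = C1*exp(-8*c/9)


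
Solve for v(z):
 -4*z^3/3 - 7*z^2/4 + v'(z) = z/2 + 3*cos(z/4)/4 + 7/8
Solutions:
 v(z) = C1 + z^4/3 + 7*z^3/12 + z^2/4 + 7*z/8 + 3*sin(z/4)


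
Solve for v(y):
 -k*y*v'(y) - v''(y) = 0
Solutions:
 v(y) = Piecewise((-sqrt(2)*sqrt(pi)*C1*erf(sqrt(2)*sqrt(k)*y/2)/(2*sqrt(k)) - C2, (k > 0) | (k < 0)), (-C1*y - C2, True))


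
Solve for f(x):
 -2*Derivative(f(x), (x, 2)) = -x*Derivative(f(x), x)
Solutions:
 f(x) = C1 + C2*erfi(x/2)


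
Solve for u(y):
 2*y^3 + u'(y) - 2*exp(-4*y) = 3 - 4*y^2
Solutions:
 u(y) = C1 - y^4/2 - 4*y^3/3 + 3*y - exp(-4*y)/2


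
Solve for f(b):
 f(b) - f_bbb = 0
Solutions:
 f(b) = C3*exp(b) + (C1*sin(sqrt(3)*b/2) + C2*cos(sqrt(3)*b/2))*exp(-b/2)


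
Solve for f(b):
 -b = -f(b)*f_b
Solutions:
 f(b) = -sqrt(C1 + b^2)
 f(b) = sqrt(C1 + b^2)


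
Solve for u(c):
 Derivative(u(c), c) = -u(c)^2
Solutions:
 u(c) = 1/(C1 + c)


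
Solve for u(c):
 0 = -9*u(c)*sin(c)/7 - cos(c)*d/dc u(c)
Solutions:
 u(c) = C1*cos(c)^(9/7)


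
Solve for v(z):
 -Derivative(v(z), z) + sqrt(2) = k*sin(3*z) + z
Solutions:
 v(z) = C1 + k*cos(3*z)/3 - z^2/2 + sqrt(2)*z


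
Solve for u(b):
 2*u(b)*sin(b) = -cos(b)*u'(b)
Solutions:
 u(b) = C1*cos(b)^2


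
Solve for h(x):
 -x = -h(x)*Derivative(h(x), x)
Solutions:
 h(x) = -sqrt(C1 + x^2)
 h(x) = sqrt(C1 + x^2)


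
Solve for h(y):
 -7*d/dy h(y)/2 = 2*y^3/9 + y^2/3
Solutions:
 h(y) = C1 - y^4/63 - 2*y^3/63


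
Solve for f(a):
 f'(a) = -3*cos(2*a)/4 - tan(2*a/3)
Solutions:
 f(a) = C1 + 3*log(cos(2*a/3))/2 - 3*sin(2*a)/8


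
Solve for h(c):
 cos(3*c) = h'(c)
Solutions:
 h(c) = C1 + sin(3*c)/3


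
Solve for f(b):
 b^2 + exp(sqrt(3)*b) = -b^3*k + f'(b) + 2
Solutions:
 f(b) = C1 + b^4*k/4 + b^3/3 - 2*b + sqrt(3)*exp(sqrt(3)*b)/3


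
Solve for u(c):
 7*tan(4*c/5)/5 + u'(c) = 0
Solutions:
 u(c) = C1 + 7*log(cos(4*c/5))/4


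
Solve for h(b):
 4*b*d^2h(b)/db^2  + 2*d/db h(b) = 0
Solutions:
 h(b) = C1 + C2*sqrt(b)


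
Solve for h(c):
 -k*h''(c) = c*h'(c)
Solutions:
 h(c) = C1 + C2*sqrt(k)*erf(sqrt(2)*c*sqrt(1/k)/2)


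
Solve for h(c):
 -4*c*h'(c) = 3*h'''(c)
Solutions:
 h(c) = C1 + Integral(C2*airyai(-6^(2/3)*c/3) + C3*airybi(-6^(2/3)*c/3), c)


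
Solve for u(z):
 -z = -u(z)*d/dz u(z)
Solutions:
 u(z) = -sqrt(C1 + z^2)
 u(z) = sqrt(C1 + z^2)


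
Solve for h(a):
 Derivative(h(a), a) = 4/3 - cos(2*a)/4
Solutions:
 h(a) = C1 + 4*a/3 - sin(2*a)/8


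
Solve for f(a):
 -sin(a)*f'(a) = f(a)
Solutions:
 f(a) = C1*sqrt(cos(a) + 1)/sqrt(cos(a) - 1)


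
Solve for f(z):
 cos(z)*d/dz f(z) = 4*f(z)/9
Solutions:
 f(z) = C1*(sin(z) + 1)^(2/9)/(sin(z) - 1)^(2/9)


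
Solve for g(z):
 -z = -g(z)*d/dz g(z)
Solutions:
 g(z) = -sqrt(C1 + z^2)
 g(z) = sqrt(C1 + z^2)


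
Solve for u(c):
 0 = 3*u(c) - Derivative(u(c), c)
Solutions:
 u(c) = C1*exp(3*c)


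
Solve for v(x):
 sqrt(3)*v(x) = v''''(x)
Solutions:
 v(x) = C1*exp(-3^(1/8)*x) + C2*exp(3^(1/8)*x) + C3*sin(3^(1/8)*x) + C4*cos(3^(1/8)*x)


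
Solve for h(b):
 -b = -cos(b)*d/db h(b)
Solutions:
 h(b) = C1 + Integral(b/cos(b), b)


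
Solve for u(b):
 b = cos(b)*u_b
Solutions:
 u(b) = C1 + Integral(b/cos(b), b)


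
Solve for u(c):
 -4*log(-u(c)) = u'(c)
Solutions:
 -li(-u(c)) = C1 - 4*c


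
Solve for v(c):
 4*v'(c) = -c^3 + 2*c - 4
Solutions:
 v(c) = C1 - c^4/16 + c^2/4 - c


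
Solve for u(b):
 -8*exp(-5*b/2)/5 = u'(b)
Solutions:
 u(b) = C1 + 16*exp(-5*b/2)/25


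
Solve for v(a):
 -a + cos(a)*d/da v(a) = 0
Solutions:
 v(a) = C1 + Integral(a/cos(a), a)


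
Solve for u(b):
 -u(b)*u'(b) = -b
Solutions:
 u(b) = -sqrt(C1 + b^2)
 u(b) = sqrt(C1 + b^2)


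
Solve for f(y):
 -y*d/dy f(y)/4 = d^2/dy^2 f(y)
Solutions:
 f(y) = C1 + C2*erf(sqrt(2)*y/4)


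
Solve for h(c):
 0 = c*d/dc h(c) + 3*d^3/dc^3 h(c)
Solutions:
 h(c) = C1 + Integral(C2*airyai(-3^(2/3)*c/3) + C3*airybi(-3^(2/3)*c/3), c)


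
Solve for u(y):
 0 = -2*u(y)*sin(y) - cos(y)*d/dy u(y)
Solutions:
 u(y) = C1*cos(y)^2


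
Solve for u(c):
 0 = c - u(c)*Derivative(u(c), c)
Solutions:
 u(c) = -sqrt(C1 + c^2)
 u(c) = sqrt(C1 + c^2)


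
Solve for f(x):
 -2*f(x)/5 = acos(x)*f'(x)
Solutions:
 f(x) = C1*exp(-2*Integral(1/acos(x), x)/5)


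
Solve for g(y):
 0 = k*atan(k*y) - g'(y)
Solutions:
 g(y) = C1 + k*Piecewise((y*atan(k*y) - log(k^2*y^2 + 1)/(2*k), Ne(k, 0)), (0, True))


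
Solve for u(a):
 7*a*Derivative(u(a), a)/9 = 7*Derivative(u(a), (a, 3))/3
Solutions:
 u(a) = C1 + Integral(C2*airyai(3^(2/3)*a/3) + C3*airybi(3^(2/3)*a/3), a)


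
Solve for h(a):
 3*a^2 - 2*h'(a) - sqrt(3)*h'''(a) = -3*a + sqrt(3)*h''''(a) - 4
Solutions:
 h(a) = C1 + C2*exp(a*(-2 + (1 + 9*sqrt(3) + sqrt(-1 + (1 + 9*sqrt(3))^2))^(-1/3) + (1 + 9*sqrt(3) + sqrt(-1 + (1 + 9*sqrt(3))^2))^(1/3))/6)*sin(sqrt(3)*a*(-(1 + 9*sqrt(3) + sqrt(-1 + (1 + 9*sqrt(3))^2))^(1/3) + (1 + 9*sqrt(3) + sqrt(-1 + (1 + 9*sqrt(3))^2))^(-1/3))/6) + C3*exp(a*(-2 + (1 + 9*sqrt(3) + sqrt(-1 + (1 + 9*sqrt(3))^2))^(-1/3) + (1 + 9*sqrt(3) + sqrt(-1 + (1 + 9*sqrt(3))^2))^(1/3))/6)*cos(sqrt(3)*a*(-(1 + 9*sqrt(3) + sqrt(-1 + (1 + 9*sqrt(3))^2))^(1/3) + (1 + 9*sqrt(3) + sqrt(-1 + (1 + 9*sqrt(3))^2))^(-1/3))/6) + C4*exp(-a*((1 + 9*sqrt(3) + sqrt(-1 + (1 + 9*sqrt(3))^2))^(-1/3) + 1 + (1 + 9*sqrt(3) + sqrt(-1 + (1 + 9*sqrt(3))^2))^(1/3))/3) + a^3/2 + 3*a^2/4 - 3*sqrt(3)*a/2 + 2*a


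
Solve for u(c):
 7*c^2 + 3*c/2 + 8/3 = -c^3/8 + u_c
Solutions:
 u(c) = C1 + c^4/32 + 7*c^3/3 + 3*c^2/4 + 8*c/3


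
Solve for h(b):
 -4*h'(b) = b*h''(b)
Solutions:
 h(b) = C1 + C2/b^3


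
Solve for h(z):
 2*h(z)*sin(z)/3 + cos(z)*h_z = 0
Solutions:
 h(z) = C1*cos(z)^(2/3)


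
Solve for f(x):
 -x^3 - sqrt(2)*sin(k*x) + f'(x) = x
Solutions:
 f(x) = C1 + x^4/4 + x^2/2 - sqrt(2)*cos(k*x)/k


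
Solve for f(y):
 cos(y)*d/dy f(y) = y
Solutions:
 f(y) = C1 + Integral(y/cos(y), y)


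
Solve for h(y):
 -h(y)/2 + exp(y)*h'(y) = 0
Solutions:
 h(y) = C1*exp(-exp(-y)/2)


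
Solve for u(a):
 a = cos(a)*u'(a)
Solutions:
 u(a) = C1 + Integral(a/cos(a), a)


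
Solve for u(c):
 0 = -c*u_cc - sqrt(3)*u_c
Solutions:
 u(c) = C1 + C2*c^(1 - sqrt(3))


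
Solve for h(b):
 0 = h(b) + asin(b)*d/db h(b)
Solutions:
 h(b) = C1*exp(-Integral(1/asin(b), b))


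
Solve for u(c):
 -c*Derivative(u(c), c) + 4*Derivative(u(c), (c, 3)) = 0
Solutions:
 u(c) = C1 + Integral(C2*airyai(2^(1/3)*c/2) + C3*airybi(2^(1/3)*c/2), c)


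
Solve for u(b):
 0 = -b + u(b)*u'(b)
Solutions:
 u(b) = -sqrt(C1 + b^2)
 u(b) = sqrt(C1 + b^2)


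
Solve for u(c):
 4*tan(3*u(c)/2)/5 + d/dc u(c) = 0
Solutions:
 u(c) = -2*asin(C1*exp(-6*c/5))/3 + 2*pi/3
 u(c) = 2*asin(C1*exp(-6*c/5))/3


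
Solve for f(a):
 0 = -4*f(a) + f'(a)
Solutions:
 f(a) = C1*exp(4*a)


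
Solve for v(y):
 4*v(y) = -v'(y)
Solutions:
 v(y) = C1*exp(-4*y)


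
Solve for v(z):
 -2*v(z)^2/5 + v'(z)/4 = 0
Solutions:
 v(z) = -5/(C1 + 8*z)


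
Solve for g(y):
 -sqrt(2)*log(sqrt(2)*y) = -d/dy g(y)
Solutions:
 g(y) = C1 + sqrt(2)*y*log(y) - sqrt(2)*y + sqrt(2)*y*log(2)/2


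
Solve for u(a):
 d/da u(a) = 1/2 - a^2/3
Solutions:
 u(a) = C1 - a^3/9 + a/2


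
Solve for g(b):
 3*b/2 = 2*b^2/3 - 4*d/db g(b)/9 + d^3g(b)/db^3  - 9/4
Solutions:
 g(b) = C1 + C2*exp(-2*b/3) + C3*exp(2*b/3) + b^3/2 - 27*b^2/16 + 27*b/16


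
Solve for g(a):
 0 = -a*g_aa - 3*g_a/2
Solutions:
 g(a) = C1 + C2/sqrt(a)


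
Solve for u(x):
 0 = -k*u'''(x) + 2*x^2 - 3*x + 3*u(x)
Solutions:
 u(x) = C1*exp(3^(1/3)*x*(1/k)^(1/3)) + C2*exp(x*(-3^(1/3) + 3^(5/6)*I)*(1/k)^(1/3)/2) + C3*exp(-x*(3^(1/3) + 3^(5/6)*I)*(1/k)^(1/3)/2) - 2*x^2/3 + x


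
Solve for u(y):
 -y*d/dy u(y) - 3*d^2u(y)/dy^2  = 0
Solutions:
 u(y) = C1 + C2*erf(sqrt(6)*y/6)


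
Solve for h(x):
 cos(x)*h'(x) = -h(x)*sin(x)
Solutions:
 h(x) = C1*cos(x)


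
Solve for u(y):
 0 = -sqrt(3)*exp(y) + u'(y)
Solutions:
 u(y) = C1 + sqrt(3)*exp(y)


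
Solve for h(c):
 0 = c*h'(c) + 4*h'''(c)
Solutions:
 h(c) = C1 + Integral(C2*airyai(-2^(1/3)*c/2) + C3*airybi(-2^(1/3)*c/2), c)


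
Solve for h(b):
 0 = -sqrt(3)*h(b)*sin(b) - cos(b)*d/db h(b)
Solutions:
 h(b) = C1*cos(b)^(sqrt(3))


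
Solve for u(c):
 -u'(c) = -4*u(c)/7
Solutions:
 u(c) = C1*exp(4*c/7)


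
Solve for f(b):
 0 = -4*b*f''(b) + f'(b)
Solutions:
 f(b) = C1 + C2*b^(5/4)


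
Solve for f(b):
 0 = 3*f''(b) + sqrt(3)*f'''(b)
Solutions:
 f(b) = C1 + C2*b + C3*exp(-sqrt(3)*b)


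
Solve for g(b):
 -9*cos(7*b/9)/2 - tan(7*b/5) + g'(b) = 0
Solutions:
 g(b) = C1 - 5*log(cos(7*b/5))/7 + 81*sin(7*b/9)/14


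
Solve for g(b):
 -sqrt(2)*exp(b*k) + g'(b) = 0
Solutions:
 g(b) = C1 + sqrt(2)*exp(b*k)/k


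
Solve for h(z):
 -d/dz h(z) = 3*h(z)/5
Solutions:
 h(z) = C1*exp(-3*z/5)


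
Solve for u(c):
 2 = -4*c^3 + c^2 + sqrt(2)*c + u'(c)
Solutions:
 u(c) = C1 + c^4 - c^3/3 - sqrt(2)*c^2/2 + 2*c


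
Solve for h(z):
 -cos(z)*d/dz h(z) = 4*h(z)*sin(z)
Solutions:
 h(z) = C1*cos(z)^4


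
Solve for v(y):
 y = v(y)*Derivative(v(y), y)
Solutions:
 v(y) = -sqrt(C1 + y^2)
 v(y) = sqrt(C1 + y^2)


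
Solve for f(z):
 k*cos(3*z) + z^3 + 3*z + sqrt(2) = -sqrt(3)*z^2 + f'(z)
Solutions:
 f(z) = C1 + k*sin(3*z)/3 + z^4/4 + sqrt(3)*z^3/3 + 3*z^2/2 + sqrt(2)*z


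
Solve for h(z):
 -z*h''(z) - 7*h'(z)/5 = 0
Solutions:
 h(z) = C1 + C2/z^(2/5)


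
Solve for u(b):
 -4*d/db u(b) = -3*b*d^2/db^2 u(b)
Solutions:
 u(b) = C1 + C2*b^(7/3)


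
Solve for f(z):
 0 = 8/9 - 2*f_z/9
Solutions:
 f(z) = C1 + 4*z


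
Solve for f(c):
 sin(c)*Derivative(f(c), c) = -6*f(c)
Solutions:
 f(c) = C1*(cos(c)^3 + 3*cos(c)^2 + 3*cos(c) + 1)/(cos(c)^3 - 3*cos(c)^2 + 3*cos(c) - 1)


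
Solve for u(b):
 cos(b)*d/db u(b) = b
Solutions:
 u(b) = C1 + Integral(b/cos(b), b)


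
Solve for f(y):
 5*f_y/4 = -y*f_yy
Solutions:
 f(y) = C1 + C2/y^(1/4)


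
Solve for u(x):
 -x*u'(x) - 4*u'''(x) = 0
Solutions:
 u(x) = C1 + Integral(C2*airyai(-2^(1/3)*x/2) + C3*airybi(-2^(1/3)*x/2), x)


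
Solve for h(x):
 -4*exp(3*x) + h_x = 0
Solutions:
 h(x) = C1 + 4*exp(3*x)/3


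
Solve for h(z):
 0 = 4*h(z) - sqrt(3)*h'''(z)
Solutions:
 h(z) = C3*exp(2^(2/3)*3^(5/6)*z/3) + (C1*sin(2^(2/3)*3^(1/3)*z/2) + C2*cos(2^(2/3)*3^(1/3)*z/2))*exp(-2^(2/3)*3^(5/6)*z/6)


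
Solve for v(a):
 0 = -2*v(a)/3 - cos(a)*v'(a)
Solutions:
 v(a) = C1*(sin(a) - 1)^(1/3)/(sin(a) + 1)^(1/3)
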